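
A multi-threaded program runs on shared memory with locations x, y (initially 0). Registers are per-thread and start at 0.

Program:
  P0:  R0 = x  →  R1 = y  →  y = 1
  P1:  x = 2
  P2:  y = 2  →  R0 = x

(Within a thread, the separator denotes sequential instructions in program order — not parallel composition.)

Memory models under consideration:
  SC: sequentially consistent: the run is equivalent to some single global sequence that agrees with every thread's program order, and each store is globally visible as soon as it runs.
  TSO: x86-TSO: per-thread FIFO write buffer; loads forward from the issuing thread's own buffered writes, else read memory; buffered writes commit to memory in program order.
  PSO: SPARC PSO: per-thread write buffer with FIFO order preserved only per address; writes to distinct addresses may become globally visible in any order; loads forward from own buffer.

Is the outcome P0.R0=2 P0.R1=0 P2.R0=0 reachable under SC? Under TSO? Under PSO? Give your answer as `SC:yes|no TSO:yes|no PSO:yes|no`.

outcome vector order: (P0.R0,P0.R1,P2.R0)
under SC → 0/0/0 0/0/2 0/2/0 0/2/2 2/0/2 2/2/0 2/2/2
under TSO → 0/0/0 0/0/2 0/2/0 0/2/2 2/0/0 2/0/2 2/2/0 2/2/2
under PSO → 0/0/0 0/0/2 0/2/0 0/2/2 2/0/0 2/0/2 2/2/0 2/2/2
target 2/0/0 ∈ {TSO,PSO}

SC:no TSO:yes PSO:yes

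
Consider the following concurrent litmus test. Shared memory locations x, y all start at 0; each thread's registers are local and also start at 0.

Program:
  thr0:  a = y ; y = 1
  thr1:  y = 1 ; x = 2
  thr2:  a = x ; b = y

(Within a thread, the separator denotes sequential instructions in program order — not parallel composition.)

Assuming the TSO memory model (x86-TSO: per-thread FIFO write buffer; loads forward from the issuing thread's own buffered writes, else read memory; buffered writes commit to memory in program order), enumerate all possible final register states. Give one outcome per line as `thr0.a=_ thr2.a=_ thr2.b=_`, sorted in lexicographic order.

outcome vector order: (thr0.a,thr2.a,thr2.b)
|TSO outcomes| = 6

thr0.a=0 thr2.a=0 thr2.b=0
thr0.a=0 thr2.a=0 thr2.b=1
thr0.a=0 thr2.a=2 thr2.b=1
thr0.a=1 thr2.a=0 thr2.b=0
thr0.a=1 thr2.a=0 thr2.b=1
thr0.a=1 thr2.a=2 thr2.b=1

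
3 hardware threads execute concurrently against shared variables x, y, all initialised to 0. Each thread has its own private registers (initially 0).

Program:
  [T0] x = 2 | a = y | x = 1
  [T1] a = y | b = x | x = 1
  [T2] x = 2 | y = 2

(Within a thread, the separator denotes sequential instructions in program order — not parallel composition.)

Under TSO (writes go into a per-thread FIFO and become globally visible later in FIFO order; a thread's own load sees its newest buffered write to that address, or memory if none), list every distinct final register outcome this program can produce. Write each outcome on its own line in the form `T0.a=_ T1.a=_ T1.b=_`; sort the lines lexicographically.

T0.a=0 T1.a=0 T1.b=0
T0.a=0 T1.a=0 T1.b=1
T0.a=0 T1.a=0 T1.b=2
T0.a=0 T1.a=2 T1.b=1
T0.a=0 T1.a=2 T1.b=2
T0.a=2 T1.a=0 T1.b=0
T0.a=2 T1.a=0 T1.b=1
T0.a=2 T1.a=0 T1.b=2
T0.a=2 T1.a=2 T1.b=1
T0.a=2 T1.a=2 T1.b=2

outcome vector order: (T0.a,T1.a,T1.b)
|TSO outcomes| = 10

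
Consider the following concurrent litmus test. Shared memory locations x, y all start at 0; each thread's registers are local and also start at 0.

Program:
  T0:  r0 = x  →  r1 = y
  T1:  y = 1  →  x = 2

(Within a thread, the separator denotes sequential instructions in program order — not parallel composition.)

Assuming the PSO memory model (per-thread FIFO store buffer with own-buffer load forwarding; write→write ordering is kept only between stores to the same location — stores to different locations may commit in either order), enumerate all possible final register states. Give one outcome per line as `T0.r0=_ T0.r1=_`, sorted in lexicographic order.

T0.r0=0 T0.r1=0
T0.r0=0 T0.r1=1
T0.r0=2 T0.r1=0
T0.r0=2 T0.r1=1

outcome vector order: (T0.r0,T0.r1)
|PSO outcomes| = 4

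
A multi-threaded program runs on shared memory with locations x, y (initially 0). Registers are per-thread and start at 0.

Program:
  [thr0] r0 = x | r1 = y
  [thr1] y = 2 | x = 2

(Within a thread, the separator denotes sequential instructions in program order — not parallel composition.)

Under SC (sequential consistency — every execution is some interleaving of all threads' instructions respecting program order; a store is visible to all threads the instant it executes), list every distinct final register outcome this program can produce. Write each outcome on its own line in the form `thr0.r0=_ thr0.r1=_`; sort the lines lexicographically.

outcome vector order: (thr0.r0,thr0.r1)
|SC outcomes| = 3

thr0.r0=0 thr0.r1=0
thr0.r0=0 thr0.r1=2
thr0.r0=2 thr0.r1=2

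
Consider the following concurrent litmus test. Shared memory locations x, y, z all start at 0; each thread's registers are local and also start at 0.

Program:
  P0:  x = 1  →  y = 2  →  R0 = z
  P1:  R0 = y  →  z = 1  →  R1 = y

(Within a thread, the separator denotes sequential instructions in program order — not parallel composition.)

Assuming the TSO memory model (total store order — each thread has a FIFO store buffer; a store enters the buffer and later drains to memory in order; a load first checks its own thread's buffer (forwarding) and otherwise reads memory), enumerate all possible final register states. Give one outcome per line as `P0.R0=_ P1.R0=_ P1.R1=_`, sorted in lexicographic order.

P0.R0=0 P1.R0=0 P1.R1=0
P0.R0=0 P1.R0=0 P1.R1=2
P0.R0=0 P1.R0=2 P1.R1=2
P0.R0=1 P1.R0=0 P1.R1=0
P0.R0=1 P1.R0=0 P1.R1=2
P0.R0=1 P1.R0=2 P1.R1=2

outcome vector order: (P0.R0,P1.R0,P1.R1)
|TSO outcomes| = 6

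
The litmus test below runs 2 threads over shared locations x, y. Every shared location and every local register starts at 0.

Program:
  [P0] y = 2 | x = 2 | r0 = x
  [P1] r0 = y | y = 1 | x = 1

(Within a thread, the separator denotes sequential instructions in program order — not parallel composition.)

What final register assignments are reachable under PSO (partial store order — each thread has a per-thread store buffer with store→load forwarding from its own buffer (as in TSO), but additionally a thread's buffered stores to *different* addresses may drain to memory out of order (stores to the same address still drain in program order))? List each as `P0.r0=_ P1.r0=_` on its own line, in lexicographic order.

P0.r0=1 P1.r0=0
P0.r0=1 P1.r0=2
P0.r0=2 P1.r0=0
P0.r0=2 P1.r0=2

outcome vector order: (P0.r0,P1.r0)
|PSO outcomes| = 4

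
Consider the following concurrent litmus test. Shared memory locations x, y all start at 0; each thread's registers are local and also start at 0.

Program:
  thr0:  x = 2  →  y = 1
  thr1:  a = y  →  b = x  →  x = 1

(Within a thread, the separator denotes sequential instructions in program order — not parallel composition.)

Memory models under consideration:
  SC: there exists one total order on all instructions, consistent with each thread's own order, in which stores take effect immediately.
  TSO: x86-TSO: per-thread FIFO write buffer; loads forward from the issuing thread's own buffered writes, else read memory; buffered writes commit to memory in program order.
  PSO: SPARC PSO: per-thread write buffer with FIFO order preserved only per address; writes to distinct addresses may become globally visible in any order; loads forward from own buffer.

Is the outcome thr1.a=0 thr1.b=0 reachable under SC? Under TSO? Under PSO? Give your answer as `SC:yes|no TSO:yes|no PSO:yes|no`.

SC:yes TSO:yes PSO:yes

outcome vector order: (thr1.a,thr1.b)
under SC → <0 0>; <0 2>; <1 2>
under TSO → <0 0>; <0 2>; <1 2>
under PSO → <0 0>; <0 2>; <1 0>; <1 2>
target <0 0> ∈ {SC,TSO,PSO}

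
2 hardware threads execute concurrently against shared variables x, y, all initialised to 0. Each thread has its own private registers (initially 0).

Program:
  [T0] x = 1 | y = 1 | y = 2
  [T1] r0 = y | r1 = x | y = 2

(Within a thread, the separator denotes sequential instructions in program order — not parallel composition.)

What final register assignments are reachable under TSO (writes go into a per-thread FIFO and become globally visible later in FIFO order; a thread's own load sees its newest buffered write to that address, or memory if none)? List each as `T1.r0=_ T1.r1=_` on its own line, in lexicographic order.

outcome vector order: (T1.r0,T1.r1)
|TSO outcomes| = 4

T1.r0=0 T1.r1=0
T1.r0=0 T1.r1=1
T1.r0=1 T1.r1=1
T1.r0=2 T1.r1=1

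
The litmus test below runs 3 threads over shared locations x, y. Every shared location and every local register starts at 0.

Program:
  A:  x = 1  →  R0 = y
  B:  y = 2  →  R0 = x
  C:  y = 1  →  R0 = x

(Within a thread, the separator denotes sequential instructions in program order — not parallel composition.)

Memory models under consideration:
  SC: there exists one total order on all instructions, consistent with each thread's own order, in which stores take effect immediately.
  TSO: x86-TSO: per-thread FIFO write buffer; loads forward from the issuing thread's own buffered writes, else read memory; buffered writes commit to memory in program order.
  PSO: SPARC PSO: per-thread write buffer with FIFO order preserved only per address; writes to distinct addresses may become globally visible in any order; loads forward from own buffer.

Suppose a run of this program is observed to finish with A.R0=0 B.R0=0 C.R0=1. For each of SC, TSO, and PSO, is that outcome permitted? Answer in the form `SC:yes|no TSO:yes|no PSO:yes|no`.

outcome vector order: (A.R0,B.R0,C.R0)
under SC → (0,1,1); (1,0,0); (1,0,1); (1,1,0); (1,1,1); (2,0,0); (2,0,1); (2,1,0); (2,1,1)
under TSO → (0,0,0); (0,0,1); (0,1,0); (0,1,1); (1,0,0); (1,0,1); (1,1,0); (1,1,1); (2,0,0); (2,0,1); (2,1,0); (2,1,1)
under PSO → (0,0,0); (0,0,1); (0,1,0); (0,1,1); (1,0,0); (1,0,1); (1,1,0); (1,1,1); (2,0,0); (2,0,1); (2,1,0); (2,1,1)
target (0,0,1) ∈ {TSO,PSO}

SC:no TSO:yes PSO:yes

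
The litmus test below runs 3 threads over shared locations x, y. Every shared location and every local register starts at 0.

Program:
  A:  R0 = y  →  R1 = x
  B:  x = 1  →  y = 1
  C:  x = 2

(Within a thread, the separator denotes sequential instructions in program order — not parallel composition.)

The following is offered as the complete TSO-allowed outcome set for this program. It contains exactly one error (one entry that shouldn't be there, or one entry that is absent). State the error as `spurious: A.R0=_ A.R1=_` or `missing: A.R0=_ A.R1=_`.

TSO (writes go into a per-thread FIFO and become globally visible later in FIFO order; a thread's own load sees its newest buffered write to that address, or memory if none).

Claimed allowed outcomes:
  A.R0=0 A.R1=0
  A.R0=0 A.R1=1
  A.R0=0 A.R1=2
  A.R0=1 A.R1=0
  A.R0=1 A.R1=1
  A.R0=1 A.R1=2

spurious: A.R0=1 A.R1=0

outcome vector order: (A.R0,A.R1)
[TSO] allowed = {0/0, 0/1, 0/2, 1/1, 1/2}
claimed∖TSO = {1/0}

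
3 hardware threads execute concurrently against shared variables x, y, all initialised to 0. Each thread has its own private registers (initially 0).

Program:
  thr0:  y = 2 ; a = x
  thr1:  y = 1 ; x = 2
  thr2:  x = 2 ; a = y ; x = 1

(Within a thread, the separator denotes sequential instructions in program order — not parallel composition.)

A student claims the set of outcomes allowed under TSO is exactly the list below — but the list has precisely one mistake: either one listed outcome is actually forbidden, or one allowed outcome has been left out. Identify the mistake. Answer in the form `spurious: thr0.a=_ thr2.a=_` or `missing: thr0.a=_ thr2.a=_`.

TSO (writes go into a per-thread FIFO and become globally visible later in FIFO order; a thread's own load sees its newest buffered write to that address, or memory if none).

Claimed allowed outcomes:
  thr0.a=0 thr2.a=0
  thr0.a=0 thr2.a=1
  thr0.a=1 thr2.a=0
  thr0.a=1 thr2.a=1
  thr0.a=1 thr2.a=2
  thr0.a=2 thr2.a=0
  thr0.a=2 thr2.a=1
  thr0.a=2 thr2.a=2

missing: thr0.a=0 thr2.a=2

outcome vector order: (thr0.a,thr2.a)
TSO: 9 outcomes — {<0 0> <0 1> <0 2> <1 0> <1 1> <1 2> <2 0> <2 1> <2 2>}
TSO∖claimed = {<0 2>}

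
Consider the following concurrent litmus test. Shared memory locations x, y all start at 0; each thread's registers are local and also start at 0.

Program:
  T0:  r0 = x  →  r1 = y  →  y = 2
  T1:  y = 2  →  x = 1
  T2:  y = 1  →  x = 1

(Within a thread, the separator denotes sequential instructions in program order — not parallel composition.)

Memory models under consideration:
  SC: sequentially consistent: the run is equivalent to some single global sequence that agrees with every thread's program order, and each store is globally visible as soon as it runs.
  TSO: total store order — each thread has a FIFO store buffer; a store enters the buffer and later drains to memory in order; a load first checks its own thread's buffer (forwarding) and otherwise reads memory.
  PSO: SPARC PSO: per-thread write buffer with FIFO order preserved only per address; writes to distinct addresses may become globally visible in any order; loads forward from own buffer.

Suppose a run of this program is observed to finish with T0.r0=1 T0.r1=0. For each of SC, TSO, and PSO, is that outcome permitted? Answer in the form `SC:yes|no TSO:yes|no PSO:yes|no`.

outcome vector order: (T0.r0,T0.r1)
[SC] allowed = {00; 01; 02; 11; 12}
[TSO] allowed = {00; 01; 02; 11; 12}
[PSO] allowed = {00; 01; 02; 10; 11; 12}
target 10 ∈ {PSO}

SC:no TSO:no PSO:yes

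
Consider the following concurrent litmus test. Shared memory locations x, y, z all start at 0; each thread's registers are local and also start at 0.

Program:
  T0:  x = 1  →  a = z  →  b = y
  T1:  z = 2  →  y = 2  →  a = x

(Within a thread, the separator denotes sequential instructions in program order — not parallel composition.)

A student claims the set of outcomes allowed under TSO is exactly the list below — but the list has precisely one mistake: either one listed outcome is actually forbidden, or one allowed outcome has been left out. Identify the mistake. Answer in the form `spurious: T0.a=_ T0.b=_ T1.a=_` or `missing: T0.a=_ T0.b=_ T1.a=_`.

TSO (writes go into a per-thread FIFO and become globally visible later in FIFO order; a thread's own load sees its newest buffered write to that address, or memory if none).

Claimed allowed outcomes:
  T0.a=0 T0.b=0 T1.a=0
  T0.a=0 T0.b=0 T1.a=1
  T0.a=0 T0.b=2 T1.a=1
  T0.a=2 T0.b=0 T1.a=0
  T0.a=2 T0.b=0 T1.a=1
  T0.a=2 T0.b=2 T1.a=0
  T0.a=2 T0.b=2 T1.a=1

outcome vector order: (T0.a,T0.b,T1.a)
under TSO → (0,0,0); (0,0,1); (0,2,0); (0,2,1); (2,0,0); (2,0,1); (2,2,0); (2,2,1)
TSO∖claimed = {(0,2,0)}

missing: T0.a=0 T0.b=2 T1.a=0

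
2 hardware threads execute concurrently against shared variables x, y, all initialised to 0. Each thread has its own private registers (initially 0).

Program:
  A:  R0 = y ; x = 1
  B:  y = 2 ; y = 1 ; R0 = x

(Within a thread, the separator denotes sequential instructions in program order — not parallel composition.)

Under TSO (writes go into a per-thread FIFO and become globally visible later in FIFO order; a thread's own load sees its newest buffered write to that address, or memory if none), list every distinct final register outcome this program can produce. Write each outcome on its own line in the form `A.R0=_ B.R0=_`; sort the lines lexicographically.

outcome vector order: (A.R0,B.R0)
|TSO outcomes| = 6

A.R0=0 B.R0=0
A.R0=0 B.R0=1
A.R0=1 B.R0=0
A.R0=1 B.R0=1
A.R0=2 B.R0=0
A.R0=2 B.R0=1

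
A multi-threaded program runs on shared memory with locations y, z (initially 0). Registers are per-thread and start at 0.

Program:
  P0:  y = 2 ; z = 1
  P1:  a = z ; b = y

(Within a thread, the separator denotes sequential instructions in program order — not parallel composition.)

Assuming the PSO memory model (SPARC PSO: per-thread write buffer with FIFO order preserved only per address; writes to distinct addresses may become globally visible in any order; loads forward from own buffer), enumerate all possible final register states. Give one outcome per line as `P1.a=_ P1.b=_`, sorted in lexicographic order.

P1.a=0 P1.b=0
P1.a=0 P1.b=2
P1.a=1 P1.b=0
P1.a=1 P1.b=2

outcome vector order: (P1.a,P1.b)
|PSO outcomes| = 4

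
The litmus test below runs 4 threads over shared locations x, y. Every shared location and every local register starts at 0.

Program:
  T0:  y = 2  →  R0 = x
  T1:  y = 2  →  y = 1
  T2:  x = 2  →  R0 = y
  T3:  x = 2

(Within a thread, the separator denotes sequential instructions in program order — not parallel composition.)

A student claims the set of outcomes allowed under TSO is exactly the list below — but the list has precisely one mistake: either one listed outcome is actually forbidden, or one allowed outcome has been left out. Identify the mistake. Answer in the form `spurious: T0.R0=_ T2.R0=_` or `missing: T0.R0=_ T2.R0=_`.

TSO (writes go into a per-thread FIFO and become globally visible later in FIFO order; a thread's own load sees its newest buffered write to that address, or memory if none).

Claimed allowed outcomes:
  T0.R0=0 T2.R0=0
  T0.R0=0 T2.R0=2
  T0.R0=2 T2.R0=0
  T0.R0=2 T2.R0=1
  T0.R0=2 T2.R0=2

missing: T0.R0=0 T2.R0=1

outcome vector order: (T0.R0,T2.R0)
under TSO → (0,0) (0,1) (0,2) (2,0) (2,1) (2,2)
TSO∖claimed = {(0,1)}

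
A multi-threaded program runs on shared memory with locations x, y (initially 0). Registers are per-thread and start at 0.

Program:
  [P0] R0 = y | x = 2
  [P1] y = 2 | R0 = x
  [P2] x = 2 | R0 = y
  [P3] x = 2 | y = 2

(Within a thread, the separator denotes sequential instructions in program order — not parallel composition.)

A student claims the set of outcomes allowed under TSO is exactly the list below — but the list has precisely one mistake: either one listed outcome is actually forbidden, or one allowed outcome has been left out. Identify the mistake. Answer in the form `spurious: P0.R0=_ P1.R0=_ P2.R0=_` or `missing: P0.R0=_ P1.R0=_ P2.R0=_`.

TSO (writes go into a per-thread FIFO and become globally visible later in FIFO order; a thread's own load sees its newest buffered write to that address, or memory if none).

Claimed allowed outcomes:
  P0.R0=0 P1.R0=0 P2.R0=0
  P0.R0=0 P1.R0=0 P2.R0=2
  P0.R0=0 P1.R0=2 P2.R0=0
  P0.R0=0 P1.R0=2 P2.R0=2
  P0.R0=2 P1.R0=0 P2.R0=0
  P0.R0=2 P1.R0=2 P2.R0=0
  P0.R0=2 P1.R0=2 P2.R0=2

missing: P0.R0=2 P1.R0=0 P2.R0=2

outcome vector order: (P0.R0,P1.R0,P2.R0)
TSO (8): 0/0/0 0/0/2 0/2/0 0/2/2 2/0/0 2/0/2 2/2/0 2/2/2
TSO∖claimed = {2/0/2}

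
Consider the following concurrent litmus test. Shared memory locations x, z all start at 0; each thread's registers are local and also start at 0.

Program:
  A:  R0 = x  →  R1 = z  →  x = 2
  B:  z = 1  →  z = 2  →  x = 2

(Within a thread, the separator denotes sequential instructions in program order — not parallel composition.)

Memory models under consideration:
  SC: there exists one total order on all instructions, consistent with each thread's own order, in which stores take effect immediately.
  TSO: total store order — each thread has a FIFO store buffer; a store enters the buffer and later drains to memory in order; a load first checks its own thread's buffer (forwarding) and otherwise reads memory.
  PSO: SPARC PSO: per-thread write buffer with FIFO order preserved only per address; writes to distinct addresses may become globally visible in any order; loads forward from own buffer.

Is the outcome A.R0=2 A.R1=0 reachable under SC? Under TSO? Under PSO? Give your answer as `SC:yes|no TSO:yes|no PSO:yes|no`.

outcome vector order: (A.R0,A.R1)
[SC] allowed = {(0,0) (0,1) (0,2) (2,2)}
[TSO] allowed = {(0,0) (0,1) (0,2) (2,2)}
[PSO] allowed = {(0,0) (0,1) (0,2) (2,0) (2,1) (2,2)}
target (2,0) ∈ {PSO}

SC:no TSO:no PSO:yes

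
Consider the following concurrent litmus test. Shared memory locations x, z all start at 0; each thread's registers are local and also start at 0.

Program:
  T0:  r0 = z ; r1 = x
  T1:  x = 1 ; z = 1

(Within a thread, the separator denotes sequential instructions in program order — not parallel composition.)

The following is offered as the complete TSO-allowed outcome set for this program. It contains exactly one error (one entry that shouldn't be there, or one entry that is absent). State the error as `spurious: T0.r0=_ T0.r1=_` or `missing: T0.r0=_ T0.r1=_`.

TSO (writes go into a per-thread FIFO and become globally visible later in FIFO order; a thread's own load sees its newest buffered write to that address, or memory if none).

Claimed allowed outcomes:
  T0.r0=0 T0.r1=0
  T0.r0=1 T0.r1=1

missing: T0.r0=0 T0.r1=1

outcome vector order: (T0.r0,T0.r1)
[TSO] allowed = {0/0 0/1 1/1}
TSO∖claimed = {0/1}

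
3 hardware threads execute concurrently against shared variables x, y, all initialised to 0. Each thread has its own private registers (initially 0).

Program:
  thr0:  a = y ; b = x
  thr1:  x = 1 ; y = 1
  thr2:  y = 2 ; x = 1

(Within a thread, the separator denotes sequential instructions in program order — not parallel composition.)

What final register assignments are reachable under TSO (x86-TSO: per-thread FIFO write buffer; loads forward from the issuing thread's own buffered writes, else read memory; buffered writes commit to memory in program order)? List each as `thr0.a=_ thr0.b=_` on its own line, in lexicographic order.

thr0.a=0 thr0.b=0
thr0.a=0 thr0.b=1
thr0.a=1 thr0.b=1
thr0.a=2 thr0.b=0
thr0.a=2 thr0.b=1

outcome vector order: (thr0.a,thr0.b)
|TSO outcomes| = 5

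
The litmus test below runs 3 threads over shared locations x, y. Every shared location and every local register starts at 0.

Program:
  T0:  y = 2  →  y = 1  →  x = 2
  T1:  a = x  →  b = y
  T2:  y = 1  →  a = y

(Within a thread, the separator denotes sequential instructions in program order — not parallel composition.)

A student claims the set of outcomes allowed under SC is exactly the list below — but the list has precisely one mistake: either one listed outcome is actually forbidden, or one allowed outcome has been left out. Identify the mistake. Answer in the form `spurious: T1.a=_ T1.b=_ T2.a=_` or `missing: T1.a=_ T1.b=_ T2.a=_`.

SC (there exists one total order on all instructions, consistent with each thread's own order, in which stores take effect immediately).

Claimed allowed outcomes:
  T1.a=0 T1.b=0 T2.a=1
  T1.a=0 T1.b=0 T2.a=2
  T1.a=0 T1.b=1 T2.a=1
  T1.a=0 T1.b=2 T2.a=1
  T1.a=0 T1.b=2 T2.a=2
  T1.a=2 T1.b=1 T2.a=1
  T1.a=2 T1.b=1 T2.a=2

missing: T1.a=0 T1.b=1 T2.a=2

outcome vector order: (T1.a,T1.b,T2.a)
SC: 8 outcomes — {<0 0 1> <0 0 2> <0 1 1> <0 1 2> <0 2 1> <0 2 2> <2 1 1> <2 1 2>}
SC∖claimed = {<0 1 2>}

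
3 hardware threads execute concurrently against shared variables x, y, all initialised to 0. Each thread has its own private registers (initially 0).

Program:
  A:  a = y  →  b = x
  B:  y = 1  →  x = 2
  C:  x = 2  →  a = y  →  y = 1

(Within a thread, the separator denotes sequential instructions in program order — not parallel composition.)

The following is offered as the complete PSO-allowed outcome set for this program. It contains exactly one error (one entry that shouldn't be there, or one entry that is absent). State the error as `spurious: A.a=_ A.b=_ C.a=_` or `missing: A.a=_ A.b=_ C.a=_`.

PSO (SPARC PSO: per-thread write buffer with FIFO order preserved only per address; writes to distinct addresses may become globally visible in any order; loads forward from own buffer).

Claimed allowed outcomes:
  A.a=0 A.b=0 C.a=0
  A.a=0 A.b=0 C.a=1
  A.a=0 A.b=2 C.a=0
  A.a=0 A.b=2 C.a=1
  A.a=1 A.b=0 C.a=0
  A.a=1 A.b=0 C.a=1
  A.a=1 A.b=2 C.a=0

outcome vector order: (A.a,A.b,C.a)
PSO: 8 outcomes — {000, 001, 020, 021, 100, 101, 120, 121}
PSO∖claimed = {121}

missing: A.a=1 A.b=2 C.a=1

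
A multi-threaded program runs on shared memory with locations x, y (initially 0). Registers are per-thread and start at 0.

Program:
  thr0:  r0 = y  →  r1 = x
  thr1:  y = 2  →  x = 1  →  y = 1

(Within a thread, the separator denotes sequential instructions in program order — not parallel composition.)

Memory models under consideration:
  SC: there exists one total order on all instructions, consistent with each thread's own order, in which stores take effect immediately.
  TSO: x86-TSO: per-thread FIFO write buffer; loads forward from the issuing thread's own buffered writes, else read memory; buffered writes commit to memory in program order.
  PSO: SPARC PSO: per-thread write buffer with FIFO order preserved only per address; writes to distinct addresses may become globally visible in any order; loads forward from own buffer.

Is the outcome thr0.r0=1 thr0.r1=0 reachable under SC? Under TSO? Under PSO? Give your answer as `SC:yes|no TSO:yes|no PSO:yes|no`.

SC:no TSO:no PSO:yes

outcome vector order: (thr0.r0,thr0.r1)
[SC] allowed = {0/0 0/1 1/1 2/0 2/1}
[TSO] allowed = {0/0 0/1 1/1 2/0 2/1}
[PSO] allowed = {0/0 0/1 1/0 1/1 2/0 2/1}
target 1/0 ∈ {PSO}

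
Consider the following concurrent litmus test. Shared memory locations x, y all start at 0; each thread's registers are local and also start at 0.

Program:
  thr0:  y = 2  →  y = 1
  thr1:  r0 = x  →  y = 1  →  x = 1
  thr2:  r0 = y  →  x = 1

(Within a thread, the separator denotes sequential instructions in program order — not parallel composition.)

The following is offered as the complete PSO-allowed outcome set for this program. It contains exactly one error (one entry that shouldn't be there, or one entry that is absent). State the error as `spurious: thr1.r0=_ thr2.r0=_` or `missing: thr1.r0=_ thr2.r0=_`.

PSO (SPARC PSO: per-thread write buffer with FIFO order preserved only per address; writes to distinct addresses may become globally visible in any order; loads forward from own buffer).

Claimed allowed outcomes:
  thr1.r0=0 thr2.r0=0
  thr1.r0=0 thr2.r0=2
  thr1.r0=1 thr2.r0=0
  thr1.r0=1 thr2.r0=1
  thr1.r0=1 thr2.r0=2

missing: thr1.r0=0 thr2.r0=1

outcome vector order: (thr1.r0,thr2.r0)
PSO: 6 outcomes — {00; 01; 02; 10; 11; 12}
PSO∖claimed = {01}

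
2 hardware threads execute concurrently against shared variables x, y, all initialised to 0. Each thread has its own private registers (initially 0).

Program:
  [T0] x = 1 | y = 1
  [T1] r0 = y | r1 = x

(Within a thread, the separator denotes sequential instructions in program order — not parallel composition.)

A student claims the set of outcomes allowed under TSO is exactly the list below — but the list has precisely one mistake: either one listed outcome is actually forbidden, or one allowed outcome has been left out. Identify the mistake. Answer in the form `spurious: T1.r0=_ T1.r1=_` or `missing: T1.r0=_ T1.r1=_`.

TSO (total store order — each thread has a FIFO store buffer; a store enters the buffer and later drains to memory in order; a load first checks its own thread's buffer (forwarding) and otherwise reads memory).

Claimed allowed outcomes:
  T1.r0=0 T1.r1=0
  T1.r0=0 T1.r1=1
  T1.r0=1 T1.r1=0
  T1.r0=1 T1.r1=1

spurious: T1.r0=1 T1.r1=0

outcome vector order: (T1.r0,T1.r1)
[TSO] allowed = {<0 0>, <0 1>, <1 1>}
claimed∖TSO = {<1 0>}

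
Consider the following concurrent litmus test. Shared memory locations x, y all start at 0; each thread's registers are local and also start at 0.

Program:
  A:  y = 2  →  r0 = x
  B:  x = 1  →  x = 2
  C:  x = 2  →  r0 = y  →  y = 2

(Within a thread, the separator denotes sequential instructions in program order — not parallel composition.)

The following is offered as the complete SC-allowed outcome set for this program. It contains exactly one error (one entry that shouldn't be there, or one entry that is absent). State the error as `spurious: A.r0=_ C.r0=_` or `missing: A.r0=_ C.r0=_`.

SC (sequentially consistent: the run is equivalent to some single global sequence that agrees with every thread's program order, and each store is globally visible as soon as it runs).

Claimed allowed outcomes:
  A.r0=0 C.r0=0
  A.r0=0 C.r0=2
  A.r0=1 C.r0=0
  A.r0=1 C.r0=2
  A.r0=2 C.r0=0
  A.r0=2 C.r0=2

outcome vector order: (A.r0,C.r0)
SC (5): (0,2); (1,0); (1,2); (2,0); (2,2)
claimed∖SC = {(0,0)}

spurious: A.r0=0 C.r0=0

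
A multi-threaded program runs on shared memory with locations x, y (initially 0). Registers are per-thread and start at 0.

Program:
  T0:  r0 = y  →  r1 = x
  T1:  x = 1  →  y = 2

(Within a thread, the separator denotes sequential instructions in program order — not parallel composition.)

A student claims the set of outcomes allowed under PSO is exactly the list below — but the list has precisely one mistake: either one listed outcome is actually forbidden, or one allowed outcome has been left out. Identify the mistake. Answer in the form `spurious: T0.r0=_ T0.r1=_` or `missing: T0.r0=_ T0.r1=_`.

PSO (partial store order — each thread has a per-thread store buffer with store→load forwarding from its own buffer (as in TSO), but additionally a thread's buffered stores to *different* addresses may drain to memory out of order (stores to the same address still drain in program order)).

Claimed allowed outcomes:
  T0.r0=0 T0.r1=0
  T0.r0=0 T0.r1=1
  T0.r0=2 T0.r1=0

outcome vector order: (T0.r0,T0.r1)
[PSO] allowed = {0/0 0/1 2/0 2/1}
PSO∖claimed = {2/1}

missing: T0.r0=2 T0.r1=1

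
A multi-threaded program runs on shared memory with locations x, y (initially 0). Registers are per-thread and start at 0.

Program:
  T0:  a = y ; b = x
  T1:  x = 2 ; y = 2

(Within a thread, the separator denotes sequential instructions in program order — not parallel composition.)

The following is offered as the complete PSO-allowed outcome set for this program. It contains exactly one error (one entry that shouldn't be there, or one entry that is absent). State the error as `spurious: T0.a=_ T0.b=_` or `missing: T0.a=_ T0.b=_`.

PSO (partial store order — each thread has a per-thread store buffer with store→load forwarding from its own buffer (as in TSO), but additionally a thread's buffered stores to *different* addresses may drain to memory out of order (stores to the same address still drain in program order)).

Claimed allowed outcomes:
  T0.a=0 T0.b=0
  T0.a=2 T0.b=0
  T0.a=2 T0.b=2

outcome vector order: (T0.a,T0.b)
PSO (4): (0,0) (0,2) (2,0) (2,2)
PSO∖claimed = {(0,2)}

missing: T0.a=0 T0.b=2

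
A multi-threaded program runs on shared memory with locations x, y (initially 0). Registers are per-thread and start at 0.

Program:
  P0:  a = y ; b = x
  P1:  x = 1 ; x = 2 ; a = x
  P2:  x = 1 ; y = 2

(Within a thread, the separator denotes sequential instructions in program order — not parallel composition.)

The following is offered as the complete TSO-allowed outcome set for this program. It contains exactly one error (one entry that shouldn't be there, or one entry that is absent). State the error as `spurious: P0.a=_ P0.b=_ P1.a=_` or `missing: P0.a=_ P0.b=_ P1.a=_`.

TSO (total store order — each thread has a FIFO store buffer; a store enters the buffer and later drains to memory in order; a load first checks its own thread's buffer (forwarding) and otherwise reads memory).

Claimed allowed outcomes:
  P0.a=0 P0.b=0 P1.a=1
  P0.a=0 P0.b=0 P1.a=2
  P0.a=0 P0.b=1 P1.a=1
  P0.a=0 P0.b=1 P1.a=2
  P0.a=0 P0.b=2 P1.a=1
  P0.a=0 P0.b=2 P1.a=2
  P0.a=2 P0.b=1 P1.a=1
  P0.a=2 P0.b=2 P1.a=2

missing: P0.a=2 P0.b=1 P1.a=2

outcome vector order: (P0.a,P0.b,P1.a)
TSO: 9 outcomes — {<0 0 1>; <0 0 2>; <0 1 1>; <0 1 2>; <0 2 1>; <0 2 2>; <2 1 1>; <2 1 2>; <2 2 2>}
TSO∖claimed = {<2 1 2>}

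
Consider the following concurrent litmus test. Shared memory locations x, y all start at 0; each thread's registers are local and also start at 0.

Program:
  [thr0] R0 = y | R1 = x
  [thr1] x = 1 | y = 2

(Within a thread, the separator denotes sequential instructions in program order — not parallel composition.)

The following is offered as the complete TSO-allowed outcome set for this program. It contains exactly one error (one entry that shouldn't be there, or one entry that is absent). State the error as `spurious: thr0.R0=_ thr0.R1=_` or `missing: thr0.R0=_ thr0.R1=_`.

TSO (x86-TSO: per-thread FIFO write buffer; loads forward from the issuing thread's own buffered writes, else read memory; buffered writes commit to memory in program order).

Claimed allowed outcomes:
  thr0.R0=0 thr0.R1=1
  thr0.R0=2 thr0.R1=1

missing: thr0.R0=0 thr0.R1=0

outcome vector order: (thr0.R0,thr0.R1)
TSO (3): <0 0> <0 1> <2 1>
TSO∖claimed = {<0 0>}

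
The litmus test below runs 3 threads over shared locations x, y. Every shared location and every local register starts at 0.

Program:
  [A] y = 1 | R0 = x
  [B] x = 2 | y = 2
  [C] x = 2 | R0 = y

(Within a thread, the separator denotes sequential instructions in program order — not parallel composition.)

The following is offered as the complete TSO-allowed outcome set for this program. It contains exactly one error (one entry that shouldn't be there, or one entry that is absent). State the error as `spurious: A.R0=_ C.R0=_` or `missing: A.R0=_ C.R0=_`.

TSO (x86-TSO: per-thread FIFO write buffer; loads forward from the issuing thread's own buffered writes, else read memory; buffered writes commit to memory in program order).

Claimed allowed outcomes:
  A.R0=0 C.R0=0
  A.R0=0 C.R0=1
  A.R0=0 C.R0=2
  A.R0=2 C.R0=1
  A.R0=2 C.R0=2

outcome vector order: (A.R0,C.R0)
TSO (6): <0 0>, <0 1>, <0 2>, <2 0>, <2 1>, <2 2>
TSO∖claimed = {<2 0>}

missing: A.R0=2 C.R0=0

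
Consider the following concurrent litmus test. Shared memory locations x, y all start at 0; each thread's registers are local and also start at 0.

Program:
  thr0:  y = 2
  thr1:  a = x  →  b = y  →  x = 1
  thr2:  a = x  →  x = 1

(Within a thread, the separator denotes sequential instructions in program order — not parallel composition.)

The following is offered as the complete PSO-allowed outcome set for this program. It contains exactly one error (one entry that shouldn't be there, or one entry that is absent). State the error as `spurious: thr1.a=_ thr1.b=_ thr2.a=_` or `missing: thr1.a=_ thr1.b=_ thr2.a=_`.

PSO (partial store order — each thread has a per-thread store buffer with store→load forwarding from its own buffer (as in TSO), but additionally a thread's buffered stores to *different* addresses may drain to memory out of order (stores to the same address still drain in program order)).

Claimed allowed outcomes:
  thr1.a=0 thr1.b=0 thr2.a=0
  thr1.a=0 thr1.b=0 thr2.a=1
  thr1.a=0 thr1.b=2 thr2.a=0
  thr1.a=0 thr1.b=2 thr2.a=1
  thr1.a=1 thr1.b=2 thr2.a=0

outcome vector order: (thr1.a,thr1.b,thr2.a)
[PSO] allowed = {(0,0,0), (0,0,1), (0,2,0), (0,2,1), (1,0,0), (1,2,0)}
PSO∖claimed = {(1,0,0)}

missing: thr1.a=1 thr1.b=0 thr2.a=0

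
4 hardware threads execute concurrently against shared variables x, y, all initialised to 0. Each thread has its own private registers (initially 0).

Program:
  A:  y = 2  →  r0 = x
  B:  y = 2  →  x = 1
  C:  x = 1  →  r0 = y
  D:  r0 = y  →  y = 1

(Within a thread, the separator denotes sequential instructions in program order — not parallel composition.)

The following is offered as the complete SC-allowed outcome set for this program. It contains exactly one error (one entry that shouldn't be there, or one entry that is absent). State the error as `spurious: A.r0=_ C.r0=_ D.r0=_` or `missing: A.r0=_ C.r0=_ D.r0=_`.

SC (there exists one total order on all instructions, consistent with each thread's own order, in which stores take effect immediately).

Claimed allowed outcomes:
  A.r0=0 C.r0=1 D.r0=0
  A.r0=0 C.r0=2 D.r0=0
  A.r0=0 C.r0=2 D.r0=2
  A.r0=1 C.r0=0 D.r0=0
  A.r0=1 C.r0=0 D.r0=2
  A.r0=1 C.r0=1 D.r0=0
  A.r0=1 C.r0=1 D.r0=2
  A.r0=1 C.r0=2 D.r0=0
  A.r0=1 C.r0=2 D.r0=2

outcome vector order: (A.r0,C.r0,D.r0)
SC: 10 outcomes — {<0 1 0>, <0 1 2>, <0 2 0>, <0 2 2>, <1 0 0>, <1 0 2>, <1 1 0>, <1 1 2>, <1 2 0>, <1 2 2>}
SC∖claimed = {<0 1 2>}

missing: A.r0=0 C.r0=1 D.r0=2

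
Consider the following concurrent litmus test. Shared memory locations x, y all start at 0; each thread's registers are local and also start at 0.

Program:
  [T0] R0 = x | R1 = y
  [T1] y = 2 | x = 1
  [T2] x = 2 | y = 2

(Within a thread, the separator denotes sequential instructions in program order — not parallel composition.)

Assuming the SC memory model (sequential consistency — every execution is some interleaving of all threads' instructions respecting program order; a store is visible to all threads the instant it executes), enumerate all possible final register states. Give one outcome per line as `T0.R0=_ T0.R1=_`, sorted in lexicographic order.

T0.R0=0 T0.R1=0
T0.R0=0 T0.R1=2
T0.R0=1 T0.R1=2
T0.R0=2 T0.R1=0
T0.R0=2 T0.R1=2

outcome vector order: (T0.R0,T0.R1)
|SC outcomes| = 5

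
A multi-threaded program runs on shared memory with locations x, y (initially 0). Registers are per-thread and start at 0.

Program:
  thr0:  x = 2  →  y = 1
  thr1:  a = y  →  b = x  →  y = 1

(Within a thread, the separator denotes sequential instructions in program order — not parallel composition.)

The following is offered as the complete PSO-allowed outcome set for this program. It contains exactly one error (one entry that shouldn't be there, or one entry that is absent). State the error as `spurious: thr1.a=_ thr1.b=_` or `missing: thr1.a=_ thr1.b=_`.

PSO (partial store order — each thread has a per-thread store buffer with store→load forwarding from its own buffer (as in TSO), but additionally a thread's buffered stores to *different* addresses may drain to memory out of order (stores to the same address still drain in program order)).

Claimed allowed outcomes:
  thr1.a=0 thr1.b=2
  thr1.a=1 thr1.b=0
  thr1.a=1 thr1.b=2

missing: thr1.a=0 thr1.b=0

outcome vector order: (thr1.a,thr1.b)
PSO (4): 0/0 0/2 1/0 1/2
PSO∖claimed = {0/0}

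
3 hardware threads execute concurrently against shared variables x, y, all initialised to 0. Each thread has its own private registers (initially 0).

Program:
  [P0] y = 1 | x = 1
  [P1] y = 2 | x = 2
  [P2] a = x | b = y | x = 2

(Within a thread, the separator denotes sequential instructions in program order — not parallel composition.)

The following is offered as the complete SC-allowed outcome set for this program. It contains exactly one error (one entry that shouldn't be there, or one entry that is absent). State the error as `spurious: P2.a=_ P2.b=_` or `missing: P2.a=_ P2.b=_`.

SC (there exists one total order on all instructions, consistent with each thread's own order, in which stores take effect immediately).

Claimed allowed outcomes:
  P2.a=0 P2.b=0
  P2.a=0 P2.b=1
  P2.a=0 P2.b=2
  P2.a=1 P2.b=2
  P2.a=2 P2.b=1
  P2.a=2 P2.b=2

missing: P2.a=1 P2.b=1

outcome vector order: (P2.a,P2.b)
SC (7): 0/0, 0/1, 0/2, 1/1, 1/2, 2/1, 2/2
SC∖claimed = {1/1}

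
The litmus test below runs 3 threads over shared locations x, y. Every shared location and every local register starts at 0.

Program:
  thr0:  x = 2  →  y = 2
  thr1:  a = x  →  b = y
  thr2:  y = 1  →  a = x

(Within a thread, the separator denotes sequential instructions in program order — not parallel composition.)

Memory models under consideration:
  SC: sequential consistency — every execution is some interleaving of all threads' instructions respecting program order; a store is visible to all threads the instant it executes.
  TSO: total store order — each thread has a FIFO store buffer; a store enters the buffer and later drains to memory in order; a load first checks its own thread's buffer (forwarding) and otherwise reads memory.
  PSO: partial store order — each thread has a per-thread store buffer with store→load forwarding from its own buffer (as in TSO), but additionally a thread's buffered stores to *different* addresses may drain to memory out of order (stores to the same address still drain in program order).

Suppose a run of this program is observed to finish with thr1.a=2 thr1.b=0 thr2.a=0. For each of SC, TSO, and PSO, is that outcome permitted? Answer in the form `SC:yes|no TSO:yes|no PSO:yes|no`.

SC:no TSO:yes PSO:yes

outcome vector order: (thr1.a,thr1.b,thr2.a)
under SC → 0/0/0; 0/0/2; 0/1/0; 0/1/2; 0/2/0; 0/2/2; 2/0/2; 2/1/0; 2/1/2; 2/2/0; 2/2/2
under TSO → 0/0/0; 0/0/2; 0/1/0; 0/1/2; 0/2/0; 0/2/2; 2/0/0; 2/0/2; 2/1/0; 2/1/2; 2/2/0; 2/2/2
under PSO → 0/0/0; 0/0/2; 0/1/0; 0/1/2; 0/2/0; 0/2/2; 2/0/0; 2/0/2; 2/1/0; 2/1/2; 2/2/0; 2/2/2
target 2/0/0 ∈ {TSO,PSO}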